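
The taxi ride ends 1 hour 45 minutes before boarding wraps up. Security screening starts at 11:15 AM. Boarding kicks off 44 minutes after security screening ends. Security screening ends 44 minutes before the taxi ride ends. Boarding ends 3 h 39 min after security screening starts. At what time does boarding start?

Boarding ends at 11:15 AM + 219 min = 2:54 PM.
The taxi ride ends at 2:54 PM − 105 min = 1:09 PM.
Security screening ends at 1:09 PM − 44 min = 12:25 PM.
Boarding starts at 12:25 PM + 44 min = 1:09 PM.

1:09 PM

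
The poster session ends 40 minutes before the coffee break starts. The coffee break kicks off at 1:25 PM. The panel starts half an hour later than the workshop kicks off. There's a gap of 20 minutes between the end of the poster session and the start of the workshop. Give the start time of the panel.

1:35 PM

The poster session ends at 1:25 PM − 40 min = 12:45 PM.
The workshop starts at 12:45 PM + 20 min = 1:05 PM.
The panel starts at 1:05 PM + 30 min = 1:35 PM.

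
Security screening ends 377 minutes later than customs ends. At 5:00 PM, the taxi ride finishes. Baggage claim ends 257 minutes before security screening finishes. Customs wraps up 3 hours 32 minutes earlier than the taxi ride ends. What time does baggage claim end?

3:28 PM

Customs ends at 5:00 PM − 212 min = 1:28 PM.
Security screening ends at 1:28 PM + 377 min = 7:45 PM.
Baggage claim ends at 7:45 PM − 257 min = 3:28 PM.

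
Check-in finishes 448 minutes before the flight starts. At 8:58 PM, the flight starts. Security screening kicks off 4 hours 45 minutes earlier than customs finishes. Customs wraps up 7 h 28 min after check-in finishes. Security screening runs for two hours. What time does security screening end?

6:13 PM

Check-in ends at 8:58 PM − 448 min = 1:30 PM.
Customs ends at 1:30 PM + 448 min = 8:58 PM.
Security screening starts at 8:58 PM − 285 min = 4:13 PM.
Security screening ends at 4:13 PM + 120 min = 6:13 PM.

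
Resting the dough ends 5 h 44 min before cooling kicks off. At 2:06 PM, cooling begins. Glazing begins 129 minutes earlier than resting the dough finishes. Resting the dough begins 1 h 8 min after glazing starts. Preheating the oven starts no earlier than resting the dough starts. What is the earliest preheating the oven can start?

7:21 AM

Resting the dough ends at 2:06 PM − 344 min = 8:22 AM.
Glazing starts at 8:22 AM − 129 min = 6:13 AM.
Resting the dough starts at 6:13 AM + 68 min = 7:21 AM.
Preheating the oven is bounded by resting the dough, so the earliest it can start is 7:21 AM.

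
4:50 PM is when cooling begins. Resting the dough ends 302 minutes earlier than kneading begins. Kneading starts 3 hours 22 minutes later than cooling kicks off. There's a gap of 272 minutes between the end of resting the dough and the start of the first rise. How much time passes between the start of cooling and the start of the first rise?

Kneading starts at 4:50 PM + 202 min = 8:12 PM.
Resting the dough ends at 8:12 PM − 302 min = 3:10 PM.
The first rise starts at 3:10 PM + 272 min = 7:42 PM.
From 4:50 PM to 7:42 PM is 172 minutes.

172 minutes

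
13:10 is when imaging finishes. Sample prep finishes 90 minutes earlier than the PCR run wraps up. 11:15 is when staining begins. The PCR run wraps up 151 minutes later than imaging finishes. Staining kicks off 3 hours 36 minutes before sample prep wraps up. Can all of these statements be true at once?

The PCR run ends at 13:10 + 151 min = 15:41.
Sample prep ends at 15:41 − 90 min = 14:11.
Staining starts at 14:11 − 216 min = 10:35.
But staining is also said to start at 11:15 — a 40-minute conflict.

No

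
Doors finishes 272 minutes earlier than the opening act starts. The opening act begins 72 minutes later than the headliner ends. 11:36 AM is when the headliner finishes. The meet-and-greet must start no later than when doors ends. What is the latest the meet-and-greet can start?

8:16 AM

The opening act starts at 11:36 AM + 72 min = 12:48 PM.
Doors ends at 12:48 PM − 272 min = 8:16 AM.
The meet-and-greet is bounded by doors, so the latest it can start is 8:16 AM.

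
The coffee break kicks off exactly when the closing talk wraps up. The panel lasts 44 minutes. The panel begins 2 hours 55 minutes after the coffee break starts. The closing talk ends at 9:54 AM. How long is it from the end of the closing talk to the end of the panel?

219 minutes

The coffee break starts at 9:54 AM.
The panel starts at 9:54 AM + 175 min = 12:49 PM.
The panel ends at 12:49 PM + 44 min = 1:33 PM.
From 9:54 AM to 1:33 PM is 219 minutes.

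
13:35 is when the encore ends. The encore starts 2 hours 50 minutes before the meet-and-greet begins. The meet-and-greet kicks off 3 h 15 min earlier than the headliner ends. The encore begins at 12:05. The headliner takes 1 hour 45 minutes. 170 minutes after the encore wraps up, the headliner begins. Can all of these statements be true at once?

The headliner starts at 13:35 + 170 min = 16:25.
The headliner ends at 16:25 + 105 min = 18:10.
The meet-and-greet starts at 18:10 − 195 min = 14:55.
The encore starts at 14:55 − 170 min = 12:05.
That matches the stated 12:05, so the schedule is consistent.

Yes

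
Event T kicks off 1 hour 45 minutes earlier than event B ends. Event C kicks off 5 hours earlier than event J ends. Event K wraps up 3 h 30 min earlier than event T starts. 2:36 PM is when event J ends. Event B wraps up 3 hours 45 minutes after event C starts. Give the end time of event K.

8:06 AM

Event C starts at 2:36 PM − 300 min = 9:36 AM.
Event B ends at 9:36 AM + 225 min = 1:21 PM.
Event T starts at 1:21 PM − 105 min = 11:36 AM.
Event K ends at 11:36 AM − 210 min = 8:06 AM.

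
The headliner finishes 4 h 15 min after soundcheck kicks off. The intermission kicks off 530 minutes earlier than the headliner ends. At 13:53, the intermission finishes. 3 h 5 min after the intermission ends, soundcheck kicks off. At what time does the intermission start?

12:23

Soundcheck starts at 13:53 + 185 min = 16:58.
The headliner ends at 16:58 + 255 min = 21:13.
The intermission starts at 21:13 − 530 min = 12:23.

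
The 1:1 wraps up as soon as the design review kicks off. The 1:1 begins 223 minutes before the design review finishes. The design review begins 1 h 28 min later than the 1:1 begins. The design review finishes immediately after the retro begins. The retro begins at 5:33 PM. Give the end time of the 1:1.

The design review ends at 5:33 PM.
The 1:1 starts at 5:33 PM − 223 min = 1:50 PM.
The design review starts at 1:50 PM + 88 min = 3:18 PM.
So the 1:1 ends at 3:18 PM.

3:18 PM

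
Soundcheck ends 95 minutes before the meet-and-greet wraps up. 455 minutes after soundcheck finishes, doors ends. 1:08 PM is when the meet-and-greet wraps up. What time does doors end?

7:08 PM

Soundcheck ends at 1:08 PM − 95 min = 11:33 AM.
Doors ends at 11:33 AM + 455 min = 7:08 PM.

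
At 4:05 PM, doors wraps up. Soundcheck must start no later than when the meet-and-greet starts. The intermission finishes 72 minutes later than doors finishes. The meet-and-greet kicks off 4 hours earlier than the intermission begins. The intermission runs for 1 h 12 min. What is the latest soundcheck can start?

12:05 PM

The intermission ends at 4:05 PM + 72 min = 5:17 PM.
The intermission starts at 5:17 PM − 72 min = 4:05 PM.
The meet-and-greet starts at 4:05 PM − 240 min = 12:05 PM.
Soundcheck is bounded by the meet-and-greet, so the latest it can start is 12:05 PM.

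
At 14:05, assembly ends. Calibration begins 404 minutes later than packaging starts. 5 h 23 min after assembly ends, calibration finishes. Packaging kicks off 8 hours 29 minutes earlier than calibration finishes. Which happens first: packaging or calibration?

Calibration ends at 14:05 + 323 min = 19:28.
Packaging starts at 19:28 − 509 min = 10:59.
Calibration starts at 10:59 + 404 min = 17:43.
Packaging starts at 10:59 and calibration starts at 17:43, so packaging is first.

packaging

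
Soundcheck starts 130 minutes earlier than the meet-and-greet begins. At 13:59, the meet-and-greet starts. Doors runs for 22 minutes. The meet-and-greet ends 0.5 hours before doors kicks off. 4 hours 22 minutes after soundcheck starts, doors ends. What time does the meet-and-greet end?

15:19

Soundcheck starts at 13:59 − 130 min = 11:49.
Doors ends at 11:49 + 262 min = 16:11.
Doors starts at 16:11 − 22 min = 15:49.
The meet-and-greet ends at 15:49 − 30 min = 15:19.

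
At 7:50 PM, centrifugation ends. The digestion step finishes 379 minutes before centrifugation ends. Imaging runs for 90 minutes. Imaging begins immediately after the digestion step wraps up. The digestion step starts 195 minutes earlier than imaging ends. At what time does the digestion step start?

11:46 AM

The digestion step ends at 7:50 PM − 379 min = 1:31 PM.
So imaging starts at 1:31 PM.
Imaging ends at 1:31 PM + 90 min = 3:01 PM.
The digestion step starts at 3:01 PM − 195 min = 11:46 AM.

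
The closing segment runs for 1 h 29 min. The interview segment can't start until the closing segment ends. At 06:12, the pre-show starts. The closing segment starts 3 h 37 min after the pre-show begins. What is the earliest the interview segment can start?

11:18

The closing segment starts at 06:12 + 217 min = 09:49.
The closing segment ends at 09:49 + 89 min = 11:18.
The interview segment is bounded by the closing segment, so the earliest it can start is 11:18.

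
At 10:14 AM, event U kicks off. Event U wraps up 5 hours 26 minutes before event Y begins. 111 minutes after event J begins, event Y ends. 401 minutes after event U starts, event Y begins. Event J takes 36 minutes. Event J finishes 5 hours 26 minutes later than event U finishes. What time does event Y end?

Event Y starts at 10:14 AM + 401 min = 4:55 PM.
Event U ends at 4:55 PM − 326 min = 11:29 AM.
Event J ends at 11:29 AM + 326 min = 4:55 PM.
Event J starts at 4:55 PM − 36 min = 4:19 PM.
Event Y ends at 4:19 PM + 111 min = 6:10 PM.

6:10 PM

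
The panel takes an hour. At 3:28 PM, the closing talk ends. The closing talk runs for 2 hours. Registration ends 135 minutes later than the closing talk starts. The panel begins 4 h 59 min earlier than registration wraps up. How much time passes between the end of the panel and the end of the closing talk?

The closing talk starts at 3:28 PM − 120 min = 1:28 PM.
Registration ends at 1:28 PM + 135 min = 3:43 PM.
The panel starts at 3:43 PM − 299 min = 10:44 AM.
The panel ends at 10:44 AM + 60 min = 11:44 AM.
From 11:44 AM to 3:28 PM is 3 h 44 min.

3 h 44 min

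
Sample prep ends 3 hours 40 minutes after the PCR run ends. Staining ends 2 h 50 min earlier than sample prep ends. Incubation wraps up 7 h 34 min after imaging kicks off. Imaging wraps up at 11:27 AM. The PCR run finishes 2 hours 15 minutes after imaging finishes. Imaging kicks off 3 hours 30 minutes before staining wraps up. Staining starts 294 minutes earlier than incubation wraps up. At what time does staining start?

1:42 PM

The PCR run ends at 11:27 AM + 135 min = 1:42 PM.
Sample prep ends at 1:42 PM + 220 min = 5:22 PM.
Staining ends at 5:22 PM − 170 min = 2:32 PM.
Imaging starts at 2:32 PM − 210 min = 11:02 AM.
Incubation ends at 11:02 AM + 454 min = 6:36 PM.
Staining starts at 6:36 PM − 294 min = 1:42 PM.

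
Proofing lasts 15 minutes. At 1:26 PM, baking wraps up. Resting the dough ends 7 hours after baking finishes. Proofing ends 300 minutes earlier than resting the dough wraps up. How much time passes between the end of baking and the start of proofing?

105 minutes

Resting the dough ends at 1:26 PM + 420 min = 8:26 PM.
Proofing ends at 8:26 PM − 300 min = 3:26 PM.
Proofing starts at 3:26 PM − 15 min = 3:11 PM.
From 1:26 PM to 3:11 PM is 105 minutes.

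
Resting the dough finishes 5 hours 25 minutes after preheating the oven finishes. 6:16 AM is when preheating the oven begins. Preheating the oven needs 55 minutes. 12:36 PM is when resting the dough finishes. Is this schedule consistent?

Yes

Preheating the oven ends at 6:16 AM + 55 min = 7:11 AM.
Resting the dough ends at 7:11 AM + 325 min = 12:36 PM.
That matches the stated 12:36 PM, so the schedule is consistent.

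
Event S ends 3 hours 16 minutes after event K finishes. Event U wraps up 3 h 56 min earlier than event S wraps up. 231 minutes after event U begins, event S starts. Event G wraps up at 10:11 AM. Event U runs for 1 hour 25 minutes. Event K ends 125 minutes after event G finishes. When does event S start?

2:02 PM

Event K ends at 10:11 AM + 125 min = 12:16 PM.
Event S ends at 12:16 PM + 196 min = 3:32 PM.
Event U ends at 3:32 PM − 236 min = 11:36 AM.
Event U starts at 11:36 AM − 85 min = 10:11 AM.
Event S starts at 10:11 AM + 231 min = 2:02 PM.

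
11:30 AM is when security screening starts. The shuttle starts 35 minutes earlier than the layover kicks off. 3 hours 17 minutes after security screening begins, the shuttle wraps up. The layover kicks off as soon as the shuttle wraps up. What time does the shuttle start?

2:12 PM

The shuttle ends at 11:30 AM + 197 min = 2:47 PM.
So the layover starts at 2:47 PM.
The shuttle starts at 2:47 PM − 35 min = 2:12 PM.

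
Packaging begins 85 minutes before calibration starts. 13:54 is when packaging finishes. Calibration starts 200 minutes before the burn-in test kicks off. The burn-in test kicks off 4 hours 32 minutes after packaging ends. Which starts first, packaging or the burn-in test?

The burn-in test starts at 13:54 + 272 min = 18:26.
Calibration starts at 18:26 − 200 min = 15:06.
Packaging starts at 15:06 − 85 min = 13:41.
Packaging starts at 13:41 and the burn-in test starts at 18:26, so packaging is first.

packaging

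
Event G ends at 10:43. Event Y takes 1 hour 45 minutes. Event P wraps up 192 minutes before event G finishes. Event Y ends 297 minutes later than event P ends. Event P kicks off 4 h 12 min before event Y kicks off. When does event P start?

06:31

Event P ends at 10:43 − 192 min = 07:31.
Event Y ends at 07:31 + 297 min = 12:28.
Event Y starts at 12:28 − 105 min = 10:43.
Event P starts at 10:43 − 252 min = 06:31.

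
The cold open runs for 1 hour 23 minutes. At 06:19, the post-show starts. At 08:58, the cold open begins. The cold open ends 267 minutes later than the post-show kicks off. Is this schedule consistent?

No

The cold open ends at 06:19 + 267 min = 10:46.
The cold open starts at 10:46 − 83 min = 09:23.
But the cold open is also said to start at 08:58 — a 25-minute conflict.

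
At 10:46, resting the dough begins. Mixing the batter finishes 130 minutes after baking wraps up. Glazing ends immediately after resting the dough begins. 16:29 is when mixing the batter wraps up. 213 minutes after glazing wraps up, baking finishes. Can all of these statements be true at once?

Yes

Glazing ends at 10:46.
Baking ends at 10:46 + 213 min = 14:19.
Mixing the batter ends at 14:19 + 130 min = 16:29.
That matches the stated 16:29, so the schedule is consistent.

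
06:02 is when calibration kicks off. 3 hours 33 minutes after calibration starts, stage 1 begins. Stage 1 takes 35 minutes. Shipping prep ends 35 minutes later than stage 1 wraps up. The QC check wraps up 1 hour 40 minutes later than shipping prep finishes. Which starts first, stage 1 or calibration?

Stage 1 starts at 06:02 + 213 min = 09:35.
Stage 1 starts at 09:35 and calibration starts at 06:02, so calibration is first.

calibration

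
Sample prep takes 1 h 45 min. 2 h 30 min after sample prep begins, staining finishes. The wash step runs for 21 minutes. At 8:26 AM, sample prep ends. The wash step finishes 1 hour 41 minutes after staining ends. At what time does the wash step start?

Sample prep starts at 8:26 AM − 105 min = 6:41 AM.
Staining ends at 6:41 AM + 150 min = 9:11 AM.
The wash step ends at 9:11 AM + 101 min = 10:52 AM.
The wash step starts at 10:52 AM − 21 min = 10:31 AM.

10:31 AM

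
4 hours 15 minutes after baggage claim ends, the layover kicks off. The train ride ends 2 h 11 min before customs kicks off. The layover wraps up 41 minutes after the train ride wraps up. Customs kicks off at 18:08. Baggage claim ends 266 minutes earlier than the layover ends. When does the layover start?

16:27

The train ride ends at 18:08 − 131 min = 15:57.
The layover ends at 15:57 + 41 min = 16:38.
Baggage claim ends at 16:38 − 266 min = 12:12.
The layover starts at 12:12 + 255 min = 16:27.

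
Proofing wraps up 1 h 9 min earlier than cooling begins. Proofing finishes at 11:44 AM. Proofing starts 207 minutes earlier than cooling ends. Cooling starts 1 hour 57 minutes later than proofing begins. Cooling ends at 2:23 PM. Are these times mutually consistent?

Yes

Proofing starts at 2:23 PM − 207 min = 10:56 AM.
Cooling starts at 10:56 AM + 117 min = 12:53 PM.
Proofing ends at 12:53 PM − 69 min = 11:44 AM.
That matches the stated 11:44 AM, so the schedule is consistent.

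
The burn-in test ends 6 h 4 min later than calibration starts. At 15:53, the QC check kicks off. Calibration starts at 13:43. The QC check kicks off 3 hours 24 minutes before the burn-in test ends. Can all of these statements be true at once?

No

The burn-in test ends at 13:43 + 364 min = 19:47.
The QC check starts at 19:47 − 204 min = 16:23.
But the QC check is also said to start at 15:53 — a 30-minute conflict.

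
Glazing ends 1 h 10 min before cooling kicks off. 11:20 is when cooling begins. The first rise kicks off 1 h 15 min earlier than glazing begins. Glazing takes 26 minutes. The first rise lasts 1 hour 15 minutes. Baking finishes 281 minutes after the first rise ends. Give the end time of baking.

Glazing ends at 11:20 − 70 min = 10:10.
Glazing starts at 10:10 − 26 min = 09:44.
The first rise starts at 09:44 − 75 min = 08:29.
The first rise ends at 08:29 + 75 min = 09:44.
Baking ends at 09:44 + 281 min = 14:25.

14:25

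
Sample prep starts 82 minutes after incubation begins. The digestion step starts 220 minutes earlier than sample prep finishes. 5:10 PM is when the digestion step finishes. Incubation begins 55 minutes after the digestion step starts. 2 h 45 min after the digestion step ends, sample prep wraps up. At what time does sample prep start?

6:32 PM

Sample prep ends at 5:10 PM + 165 min = 7:55 PM.
The digestion step starts at 7:55 PM − 220 min = 4:15 PM.
Incubation starts at 4:15 PM + 55 min = 5:10 PM.
Sample prep starts at 5:10 PM + 82 min = 6:32 PM.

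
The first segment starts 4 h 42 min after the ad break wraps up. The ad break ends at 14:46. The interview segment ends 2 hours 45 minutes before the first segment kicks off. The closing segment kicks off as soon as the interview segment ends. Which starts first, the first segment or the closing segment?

the closing segment

The first segment starts at 14:46 + 282 min = 19:28.
The interview segment ends at 19:28 − 165 min = 16:43.
So the closing segment starts at 16:43.
The first segment starts at 19:28 and the closing segment starts at 16:43, so the closing segment is first.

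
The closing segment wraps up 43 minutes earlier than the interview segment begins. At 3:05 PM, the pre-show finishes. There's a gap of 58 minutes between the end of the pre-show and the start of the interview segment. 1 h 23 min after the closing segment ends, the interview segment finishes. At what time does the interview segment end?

4:43 PM

The interview segment starts at 3:05 PM + 58 min = 4:03 PM.
The closing segment ends at 4:03 PM − 43 min = 3:20 PM.
The interview segment ends at 3:20 PM + 83 min = 4:43 PM.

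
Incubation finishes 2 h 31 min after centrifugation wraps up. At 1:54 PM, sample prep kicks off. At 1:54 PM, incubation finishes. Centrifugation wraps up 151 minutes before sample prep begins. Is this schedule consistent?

Yes

Centrifugation ends at 1:54 PM − 151 min = 11:23 AM.
Incubation ends at 11:23 AM + 151 min = 1:54 PM.
That matches the stated 1:54 PM, so the schedule is consistent.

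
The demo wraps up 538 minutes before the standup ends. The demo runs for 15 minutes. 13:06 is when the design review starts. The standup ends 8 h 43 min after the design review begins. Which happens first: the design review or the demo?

The standup ends at 13:06 + 523 min = 21:49.
The demo ends at 21:49 − 538 min = 12:51.
The demo starts at 12:51 − 15 min = 12:36.
The design review starts at 13:06 and the demo starts at 12:36, so the demo is first.

the demo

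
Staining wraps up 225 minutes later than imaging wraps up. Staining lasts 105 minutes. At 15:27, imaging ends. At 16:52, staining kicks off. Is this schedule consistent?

No

Staining ends at 15:27 + 225 min = 19:12.
Staining starts at 19:12 − 105 min = 17:27.
But staining is also said to start at 16:52 — a 35-minute conflict.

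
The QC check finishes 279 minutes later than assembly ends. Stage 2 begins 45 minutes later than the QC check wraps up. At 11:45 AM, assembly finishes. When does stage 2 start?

The QC check ends at 11:45 AM + 279 min = 4:24 PM.
Stage 2 starts at 4:24 PM + 45 min = 5:09 PM.

5:09 PM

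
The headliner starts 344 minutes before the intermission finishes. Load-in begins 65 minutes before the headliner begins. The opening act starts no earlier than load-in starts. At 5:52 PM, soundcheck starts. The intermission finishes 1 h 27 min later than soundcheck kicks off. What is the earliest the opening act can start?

12:30 PM

The intermission ends at 5:52 PM + 87 min = 7:19 PM.
The headliner starts at 7:19 PM − 344 min = 1:35 PM.
Load-in starts at 1:35 PM − 65 min = 12:30 PM.
The opening act is bounded by load-in, so the earliest it can start is 12:30 PM.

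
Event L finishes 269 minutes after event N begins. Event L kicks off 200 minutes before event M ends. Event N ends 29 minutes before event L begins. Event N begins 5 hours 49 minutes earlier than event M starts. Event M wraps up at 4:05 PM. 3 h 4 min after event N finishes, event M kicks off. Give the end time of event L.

Event L starts at 4:05 PM − 200 min = 12:45 PM.
Event N ends at 12:45 PM − 29 min = 12:16 PM.
Event M starts at 12:16 PM + 184 min = 3:20 PM.
Event N starts at 3:20 PM − 349 min = 9:31 AM.
Event L ends at 9:31 AM + 269 min = 2:00 PM.

2:00 PM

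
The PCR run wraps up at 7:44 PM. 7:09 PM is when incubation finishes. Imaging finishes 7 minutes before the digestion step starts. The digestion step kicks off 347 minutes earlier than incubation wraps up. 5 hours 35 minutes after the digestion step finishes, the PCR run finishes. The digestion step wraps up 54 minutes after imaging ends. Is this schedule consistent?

Yes

The digestion step starts at 7:09 PM − 347 min = 1:22 PM.
Imaging ends at 1:22 PM − 7 min = 1:15 PM.
The digestion step ends at 1:15 PM + 54 min = 2:09 PM.
The PCR run ends at 2:09 PM + 335 min = 7:44 PM.
That matches the stated 7:44 PM, so the schedule is consistent.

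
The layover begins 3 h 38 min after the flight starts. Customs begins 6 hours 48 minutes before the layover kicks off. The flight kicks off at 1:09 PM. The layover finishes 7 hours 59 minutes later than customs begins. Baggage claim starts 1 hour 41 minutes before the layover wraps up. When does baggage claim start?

The layover starts at 1:09 PM + 218 min = 4:47 PM.
Customs starts at 4:47 PM − 408 min = 9:59 AM.
The layover ends at 9:59 AM + 479 min = 5:58 PM.
Baggage claim starts at 5:58 PM − 101 min = 4:17 PM.

4:17 PM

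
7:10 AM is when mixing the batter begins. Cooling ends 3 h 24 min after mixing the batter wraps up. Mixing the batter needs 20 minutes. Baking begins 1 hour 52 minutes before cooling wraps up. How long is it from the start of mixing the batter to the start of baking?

Mixing the batter ends at 7:10 AM + 20 min = 7:30 AM.
Cooling ends at 7:30 AM + 204 min = 10:54 AM.
Baking starts at 10:54 AM − 112 min = 9:02 AM.
From 7:10 AM to 9:02 AM is 1 h 52 min.

1 h 52 min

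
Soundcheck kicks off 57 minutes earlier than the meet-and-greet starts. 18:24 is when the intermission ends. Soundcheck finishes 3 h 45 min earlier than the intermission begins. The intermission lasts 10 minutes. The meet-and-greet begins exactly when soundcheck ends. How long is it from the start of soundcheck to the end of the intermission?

The intermission starts at 18:24 − 10 min = 18:14.
Soundcheck ends at 18:14 − 225 min = 14:29.
So the meet-and-greet starts at 14:29.
Soundcheck starts at 14:29 − 57 min = 13:32.
From 13:32 to 18:24 is 4 hours 52 minutes.

4 hours 52 minutes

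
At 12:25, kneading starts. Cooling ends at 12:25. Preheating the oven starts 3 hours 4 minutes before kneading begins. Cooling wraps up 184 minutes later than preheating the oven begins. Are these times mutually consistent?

Yes

Preheating the oven starts at 12:25 − 184 min = 09:21.
Cooling ends at 09:21 + 184 min = 12:25.
That matches the stated 12:25, so the schedule is consistent.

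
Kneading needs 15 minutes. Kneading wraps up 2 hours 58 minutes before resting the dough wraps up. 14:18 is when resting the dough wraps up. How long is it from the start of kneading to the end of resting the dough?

193 minutes

Kneading ends at 14:18 − 178 min = 11:20.
Kneading starts at 11:20 − 15 min = 11:05.
From 11:05 to 14:18 is 193 minutes.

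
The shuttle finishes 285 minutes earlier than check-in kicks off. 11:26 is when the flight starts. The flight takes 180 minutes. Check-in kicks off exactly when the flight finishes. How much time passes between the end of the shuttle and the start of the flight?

The flight ends at 11:26 + 180 min = 14:26.
So check-in starts at 14:26.
The shuttle ends at 14:26 − 285 min = 09:41.
From 09:41 to 11:26 is 1 hour 45 minutes.

1 hour 45 minutes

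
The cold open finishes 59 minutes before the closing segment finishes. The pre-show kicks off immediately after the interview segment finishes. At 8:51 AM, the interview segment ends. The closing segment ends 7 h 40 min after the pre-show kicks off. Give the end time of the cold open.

The pre-show starts at 8:51 AM.
The closing segment ends at 8:51 AM + 460 min = 4:31 PM.
The cold open ends at 4:31 PM − 59 min = 3:32 PM.

3:32 PM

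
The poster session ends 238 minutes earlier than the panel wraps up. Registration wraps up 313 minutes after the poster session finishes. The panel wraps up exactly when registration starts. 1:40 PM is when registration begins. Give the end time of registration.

2:55 PM

The panel ends at 1:40 PM.
The poster session ends at 1:40 PM − 238 min = 9:42 AM.
Registration ends at 9:42 AM + 313 min = 2:55 PM.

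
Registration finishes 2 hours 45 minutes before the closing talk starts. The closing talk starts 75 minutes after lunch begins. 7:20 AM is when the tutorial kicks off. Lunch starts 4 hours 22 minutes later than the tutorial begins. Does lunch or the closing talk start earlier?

lunch

Lunch starts at 7:20 AM + 262 min = 11:42 AM.
The closing talk starts at 11:42 AM + 75 min = 12:57 PM.
Lunch starts at 11:42 AM and the closing talk starts at 12:57 PM, so lunch is first.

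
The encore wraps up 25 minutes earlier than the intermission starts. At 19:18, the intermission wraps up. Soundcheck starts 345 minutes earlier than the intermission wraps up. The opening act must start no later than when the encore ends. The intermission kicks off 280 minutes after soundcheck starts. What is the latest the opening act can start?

17:48

Soundcheck starts at 19:18 − 345 min = 13:33.
The intermission starts at 13:33 + 280 min = 18:13.
The encore ends at 18:13 − 25 min = 17:48.
The opening act is bounded by the encore, so the latest it can start is 17:48.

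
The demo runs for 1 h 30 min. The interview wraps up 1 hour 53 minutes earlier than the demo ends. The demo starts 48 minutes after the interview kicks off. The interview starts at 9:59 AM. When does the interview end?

10:24 AM

The demo starts at 9:59 AM + 48 min = 10:47 AM.
The demo ends at 10:47 AM + 90 min = 12:17 PM.
The interview ends at 12:17 PM − 113 min = 10:24 AM.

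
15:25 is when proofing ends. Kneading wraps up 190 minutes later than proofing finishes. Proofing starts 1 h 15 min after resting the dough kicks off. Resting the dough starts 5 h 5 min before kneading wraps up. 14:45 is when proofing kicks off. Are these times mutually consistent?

Kneading ends at 15:25 + 190 min = 18:35.
Resting the dough starts at 18:35 − 305 min = 13:30.
Proofing starts at 13:30 + 75 min = 14:45.
That matches the stated 14:45, so the schedule is consistent.

Yes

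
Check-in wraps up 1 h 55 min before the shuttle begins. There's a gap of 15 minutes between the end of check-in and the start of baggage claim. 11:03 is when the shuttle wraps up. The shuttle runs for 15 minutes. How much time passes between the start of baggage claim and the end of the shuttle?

1 hour 55 minutes

The shuttle starts at 11:03 − 15 min = 10:48.
Check-in ends at 10:48 − 115 min = 08:53.
Baggage claim starts at 08:53 + 15 min = 09:08.
From 09:08 to 11:03 is 1 hour 55 minutes.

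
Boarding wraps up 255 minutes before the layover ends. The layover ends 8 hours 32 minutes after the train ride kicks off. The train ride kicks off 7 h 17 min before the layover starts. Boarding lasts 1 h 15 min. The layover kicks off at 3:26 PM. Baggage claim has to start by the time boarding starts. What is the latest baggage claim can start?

The train ride starts at 3:26 PM − 437 min = 8:09 AM.
The layover ends at 8:09 AM + 512 min = 4:41 PM.
Boarding ends at 4:41 PM − 255 min = 12:26 PM.
Boarding starts at 12:26 PM − 75 min = 11:11 AM.
Baggage claim is bounded by boarding, so the latest it can start is 11:11 AM.

11:11 AM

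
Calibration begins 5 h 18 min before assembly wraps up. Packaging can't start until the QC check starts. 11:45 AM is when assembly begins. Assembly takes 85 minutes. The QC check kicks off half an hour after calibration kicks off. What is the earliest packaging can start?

8:22 AM

Assembly ends at 11:45 AM + 85 min = 1:10 PM.
Calibration starts at 1:10 PM − 318 min = 7:52 AM.
The QC check starts at 7:52 AM + 30 min = 8:22 AM.
Packaging is bounded by the QC check, so the earliest it can start is 8:22 AM.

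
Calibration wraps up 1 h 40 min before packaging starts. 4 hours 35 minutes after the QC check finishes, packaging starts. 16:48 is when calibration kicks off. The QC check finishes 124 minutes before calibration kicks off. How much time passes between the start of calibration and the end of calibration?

51 minutes

The QC check ends at 16:48 − 124 min = 14:44.
Packaging starts at 14:44 + 275 min = 19:19.
Calibration ends at 19:19 − 100 min = 17:39.
From 16:48 to 17:39 is 51 minutes.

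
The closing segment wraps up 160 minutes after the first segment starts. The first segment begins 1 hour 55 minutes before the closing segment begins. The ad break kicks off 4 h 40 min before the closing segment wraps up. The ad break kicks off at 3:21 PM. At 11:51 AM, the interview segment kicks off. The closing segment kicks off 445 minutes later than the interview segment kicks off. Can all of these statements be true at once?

Yes

The closing segment starts at 11:51 AM + 445 min = 7:16 PM.
The first segment starts at 7:16 PM − 115 min = 5:21 PM.
The closing segment ends at 5:21 PM + 160 min = 8:01 PM.
The ad break starts at 8:01 PM − 280 min = 3:21 PM.
That matches the stated 3:21 PM, so the schedule is consistent.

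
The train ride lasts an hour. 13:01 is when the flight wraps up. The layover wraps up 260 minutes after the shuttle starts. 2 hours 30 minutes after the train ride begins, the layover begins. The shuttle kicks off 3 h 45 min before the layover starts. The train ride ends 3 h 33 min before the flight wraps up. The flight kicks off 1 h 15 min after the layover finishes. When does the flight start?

12:48

The train ride ends at 13:01 − 213 min = 09:28.
The train ride starts at 09:28 − 60 min = 08:28.
The layover starts at 08:28 + 150 min = 10:58.
The shuttle starts at 10:58 − 225 min = 07:13.
The layover ends at 07:13 + 260 min = 11:33.
The flight starts at 11:33 + 75 min = 12:48.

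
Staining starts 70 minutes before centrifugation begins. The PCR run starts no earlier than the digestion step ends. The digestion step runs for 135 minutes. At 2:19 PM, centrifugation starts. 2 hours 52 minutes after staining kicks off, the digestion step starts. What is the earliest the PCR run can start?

Staining starts at 2:19 PM − 70 min = 1:09 PM.
The digestion step starts at 1:09 PM + 172 min = 4:01 PM.
The digestion step ends at 4:01 PM + 135 min = 6:16 PM.
The PCR run is bounded by the digestion step, so the earliest it can start is 6:16 PM.

6:16 PM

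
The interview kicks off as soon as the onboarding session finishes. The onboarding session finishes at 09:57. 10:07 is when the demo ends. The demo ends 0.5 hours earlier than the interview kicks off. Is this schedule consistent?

The interview starts at 09:57.
The demo ends at 09:57 − 30 min = 09:27.
But the demo is also said to end at 10:07 — a 40-minute conflict.

No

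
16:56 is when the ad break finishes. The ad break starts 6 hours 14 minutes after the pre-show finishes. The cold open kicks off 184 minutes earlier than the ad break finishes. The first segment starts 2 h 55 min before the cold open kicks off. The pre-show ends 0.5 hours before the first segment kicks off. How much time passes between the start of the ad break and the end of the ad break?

The cold open starts at 16:56 − 184 min = 13:52.
The first segment starts at 13:52 − 175 min = 10:57.
The pre-show ends at 10:57 − 30 min = 10:27.
The ad break starts at 10:27 + 374 min = 16:41.
From 16:41 to 16:56 is 15 minutes.

15 minutes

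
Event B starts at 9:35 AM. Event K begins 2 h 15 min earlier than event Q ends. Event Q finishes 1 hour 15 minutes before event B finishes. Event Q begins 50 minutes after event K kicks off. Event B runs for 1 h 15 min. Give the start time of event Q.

8:10 AM

Event B ends at 9:35 AM + 75 min = 10:50 AM.
Event Q ends at 10:50 AM − 75 min = 9:35 AM.
Event K starts at 9:35 AM − 135 min = 7:20 AM.
Event Q starts at 7:20 AM + 50 min = 8:10 AM.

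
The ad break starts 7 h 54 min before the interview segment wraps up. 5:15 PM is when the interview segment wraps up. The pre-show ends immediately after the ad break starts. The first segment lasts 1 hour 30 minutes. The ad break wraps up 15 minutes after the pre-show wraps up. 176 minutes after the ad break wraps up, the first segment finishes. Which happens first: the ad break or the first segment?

The ad break starts at 5:15 PM − 474 min = 9:21 AM.
So the pre-show ends at 9:21 AM.
The ad break ends at 9:21 AM + 15 min = 9:36 AM.
The first segment ends at 9:36 AM + 176 min = 12:32 PM.
The first segment starts at 12:32 PM − 90 min = 11:02 AM.
The ad break starts at 9:21 AM and the first segment starts at 11:02 AM, so the ad break is first.

the ad break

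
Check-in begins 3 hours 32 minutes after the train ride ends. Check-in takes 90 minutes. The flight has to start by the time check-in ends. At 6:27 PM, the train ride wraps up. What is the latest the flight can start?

11:29 PM

Check-in starts at 6:27 PM + 212 min = 9:59 PM.
Check-in ends at 9:59 PM + 90 min = 11:29 PM.
The flight is bounded by check-in, so the latest it can start is 11:29 PM.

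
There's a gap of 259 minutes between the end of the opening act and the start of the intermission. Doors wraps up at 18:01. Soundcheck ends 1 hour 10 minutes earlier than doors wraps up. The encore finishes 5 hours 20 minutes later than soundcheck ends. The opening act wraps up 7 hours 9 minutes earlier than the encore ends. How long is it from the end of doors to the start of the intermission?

1 hour 20 minutes

Soundcheck ends at 18:01 − 70 min = 16:51.
The encore ends at 16:51 + 320 min = 22:11.
The opening act ends at 22:11 − 429 min = 15:02.
The intermission starts at 15:02 + 259 min = 19:21.
From 18:01 to 19:21 is 1 hour 20 minutes.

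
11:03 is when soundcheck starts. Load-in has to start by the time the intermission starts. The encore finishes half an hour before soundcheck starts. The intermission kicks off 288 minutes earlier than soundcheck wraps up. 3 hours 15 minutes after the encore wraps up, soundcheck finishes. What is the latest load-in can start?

The encore ends at 11:03 − 30 min = 10:33.
Soundcheck ends at 10:33 + 195 min = 13:48.
The intermission starts at 13:48 − 288 min = 09:00.
Load-in is bounded by the intermission, so the latest it can start is 09:00.

09:00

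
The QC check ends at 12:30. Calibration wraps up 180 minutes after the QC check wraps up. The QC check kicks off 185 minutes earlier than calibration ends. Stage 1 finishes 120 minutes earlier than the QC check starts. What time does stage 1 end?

10:25

Calibration ends at 12:30 + 180 min = 15:30.
The QC check starts at 15:30 − 185 min = 12:25.
Stage 1 ends at 12:25 − 120 min = 10:25.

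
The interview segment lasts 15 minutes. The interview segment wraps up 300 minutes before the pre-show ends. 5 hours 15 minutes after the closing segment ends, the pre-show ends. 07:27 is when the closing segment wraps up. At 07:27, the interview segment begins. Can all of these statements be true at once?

Yes

The pre-show ends at 07:27 + 315 min = 12:42.
The interview segment ends at 12:42 − 300 min = 07:42.
The interview segment starts at 07:42 − 15 min = 07:27.
That matches the stated 07:27, so the schedule is consistent.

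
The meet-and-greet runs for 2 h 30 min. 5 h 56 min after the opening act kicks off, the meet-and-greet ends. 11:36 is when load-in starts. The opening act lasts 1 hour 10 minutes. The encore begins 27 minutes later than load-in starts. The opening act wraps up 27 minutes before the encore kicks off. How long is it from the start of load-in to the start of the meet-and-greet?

The encore starts at 11:36 + 27 min = 12:03.
The opening act ends at 12:03 − 27 min = 11:36.
The opening act starts at 11:36 − 70 min = 10:26.
The meet-and-greet ends at 10:26 + 356 min = 16:22.
The meet-and-greet starts at 16:22 − 150 min = 13:52.
From 11:36 to 13:52 is 2 h 16 min.

2 h 16 min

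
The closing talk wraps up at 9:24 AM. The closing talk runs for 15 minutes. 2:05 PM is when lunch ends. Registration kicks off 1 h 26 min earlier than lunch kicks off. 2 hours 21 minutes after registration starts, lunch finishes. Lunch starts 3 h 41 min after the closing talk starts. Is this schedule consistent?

The closing talk starts at 9:24 AM − 15 min = 9:09 AM.
Lunch starts at 9:09 AM + 221 min = 12:50 PM.
Registration starts at 12:50 PM − 86 min = 11:24 AM.
Lunch ends at 11:24 AM + 141 min = 1:45 PM.
But lunch is also said to end at 2:05 PM — a 20-minute conflict.

No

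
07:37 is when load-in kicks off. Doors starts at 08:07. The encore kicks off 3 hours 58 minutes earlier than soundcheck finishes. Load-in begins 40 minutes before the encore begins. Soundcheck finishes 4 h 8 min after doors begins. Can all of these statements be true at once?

Yes

Soundcheck ends at 08:07 + 248 min = 12:15.
The encore starts at 12:15 − 238 min = 08:17.
Load-in starts at 08:17 − 40 min = 07:37.
That matches the stated 07:37, so the schedule is consistent.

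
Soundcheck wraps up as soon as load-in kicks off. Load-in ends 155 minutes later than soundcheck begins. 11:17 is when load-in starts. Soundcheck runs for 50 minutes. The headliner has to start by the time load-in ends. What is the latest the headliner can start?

Soundcheck ends at 11:17.
Soundcheck starts at 11:17 − 50 min = 10:27.
Load-in ends at 10:27 + 155 min = 13:02.
The headliner is bounded by load-in, so the latest it can start is 13:02.

13:02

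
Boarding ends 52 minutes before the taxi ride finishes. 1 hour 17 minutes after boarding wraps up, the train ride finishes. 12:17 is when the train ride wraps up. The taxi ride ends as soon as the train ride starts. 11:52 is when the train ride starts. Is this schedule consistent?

The taxi ride ends at 11:52.
Boarding ends at 11:52 − 52 min = 11:00.
The train ride ends at 11:00 + 77 min = 12:17.
That matches the stated 12:17, so the schedule is consistent.

Yes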